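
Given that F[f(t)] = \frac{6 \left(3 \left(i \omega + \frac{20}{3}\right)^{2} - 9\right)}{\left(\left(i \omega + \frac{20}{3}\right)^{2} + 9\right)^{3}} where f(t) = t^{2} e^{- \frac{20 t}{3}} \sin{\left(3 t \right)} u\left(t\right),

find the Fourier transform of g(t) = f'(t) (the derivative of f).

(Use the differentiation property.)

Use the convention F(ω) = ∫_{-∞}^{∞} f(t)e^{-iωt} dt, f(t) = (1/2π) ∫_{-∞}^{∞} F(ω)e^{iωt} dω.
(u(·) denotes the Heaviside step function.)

F[g](ω) = \frac{1458 i \omega \left(\left(3 i \omega + 20\right)^{2} - 27\right)}{\left(\left(3 i \omega + 20\right)^{2} + 81\right)^{3}}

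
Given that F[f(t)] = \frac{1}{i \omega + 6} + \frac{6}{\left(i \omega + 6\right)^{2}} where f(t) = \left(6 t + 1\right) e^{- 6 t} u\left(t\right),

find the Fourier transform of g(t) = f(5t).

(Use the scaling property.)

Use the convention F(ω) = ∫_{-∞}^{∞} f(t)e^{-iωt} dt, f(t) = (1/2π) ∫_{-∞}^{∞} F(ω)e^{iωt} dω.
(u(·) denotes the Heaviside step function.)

F[g](ω) = \frac{- i \omega - 60}{\omega^{2} - 60 i \omega - 900}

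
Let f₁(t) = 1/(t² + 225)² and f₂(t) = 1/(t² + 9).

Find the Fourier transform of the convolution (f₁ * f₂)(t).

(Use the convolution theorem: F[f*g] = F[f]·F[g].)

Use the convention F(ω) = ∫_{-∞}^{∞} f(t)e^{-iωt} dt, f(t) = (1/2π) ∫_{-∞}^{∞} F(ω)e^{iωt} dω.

F[f₁*f₂](ω) = \frac{\pi^{2} \left(15 \left|{\omega}\right| + 1\right) e^{- 18 \left|{\omega}\right|}}{20250}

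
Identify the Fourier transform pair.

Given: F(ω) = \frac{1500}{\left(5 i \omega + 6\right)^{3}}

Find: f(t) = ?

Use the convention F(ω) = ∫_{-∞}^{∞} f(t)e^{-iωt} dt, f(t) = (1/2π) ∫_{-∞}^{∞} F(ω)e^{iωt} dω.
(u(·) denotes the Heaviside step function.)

f(t) = 6 t^{2} e^{- \frac{6 t}{5}} u\left(t\right)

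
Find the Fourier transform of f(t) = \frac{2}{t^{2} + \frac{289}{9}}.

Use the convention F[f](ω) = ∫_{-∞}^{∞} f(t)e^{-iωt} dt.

F(ω) = \frac{6 \pi e^{- \frac{17 \left|{\omega}\right|}{3}}}{17}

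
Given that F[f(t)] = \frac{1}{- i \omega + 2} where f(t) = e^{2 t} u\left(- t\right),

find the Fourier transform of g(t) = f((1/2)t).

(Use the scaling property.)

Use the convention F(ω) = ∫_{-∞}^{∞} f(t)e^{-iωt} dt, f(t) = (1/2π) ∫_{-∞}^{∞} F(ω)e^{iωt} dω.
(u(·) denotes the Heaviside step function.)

F[g](ω) = \frac{i}{\omega + i}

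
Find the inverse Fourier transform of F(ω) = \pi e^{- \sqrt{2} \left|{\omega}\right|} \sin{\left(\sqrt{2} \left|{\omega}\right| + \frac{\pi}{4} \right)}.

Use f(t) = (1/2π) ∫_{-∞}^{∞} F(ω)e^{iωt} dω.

f(t) = \frac{8}{t^{4} + 16}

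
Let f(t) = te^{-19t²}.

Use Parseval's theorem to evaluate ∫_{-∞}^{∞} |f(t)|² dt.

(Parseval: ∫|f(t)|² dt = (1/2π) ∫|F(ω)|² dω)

∫|f(t)|² dt = \frac{\sqrt{38} \sqrt{\pi}}{2888}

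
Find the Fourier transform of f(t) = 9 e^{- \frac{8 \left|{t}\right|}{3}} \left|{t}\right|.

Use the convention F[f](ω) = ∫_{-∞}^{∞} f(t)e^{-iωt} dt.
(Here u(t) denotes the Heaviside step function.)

F(ω) = \frac{162 \left(64 - 9 \omega^{2}\right)}{\left(9 \omega^{2} + 64\right)^{2}}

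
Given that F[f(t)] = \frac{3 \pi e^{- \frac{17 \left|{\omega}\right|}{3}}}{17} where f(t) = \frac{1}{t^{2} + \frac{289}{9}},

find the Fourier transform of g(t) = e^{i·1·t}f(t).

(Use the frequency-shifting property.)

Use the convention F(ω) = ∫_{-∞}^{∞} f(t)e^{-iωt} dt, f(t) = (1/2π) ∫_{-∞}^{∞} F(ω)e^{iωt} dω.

F[g](ω) = \frac{3 \pi e^{- \frac{17 \left|{\omega - 1}\right|}{3}}}{17}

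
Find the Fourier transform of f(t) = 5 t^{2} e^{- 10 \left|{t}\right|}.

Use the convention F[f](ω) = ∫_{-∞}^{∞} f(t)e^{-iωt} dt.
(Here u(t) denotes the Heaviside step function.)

F(ω) = \frac{200 \left(100 - 3 \omega^{2}\right)}{\left(\omega^{2} + 100\right)^{3}}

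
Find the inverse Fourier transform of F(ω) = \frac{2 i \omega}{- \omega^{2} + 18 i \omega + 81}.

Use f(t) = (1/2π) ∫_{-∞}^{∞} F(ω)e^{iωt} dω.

f(t) = 2 \left(1 - 9 t\right) e^{- 9 t} u\left(t\right)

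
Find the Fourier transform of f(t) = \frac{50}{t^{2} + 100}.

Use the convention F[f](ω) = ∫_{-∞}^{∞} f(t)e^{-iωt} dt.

F(ω) = 5 \pi e^{- 10 \left|{\omega}\right|}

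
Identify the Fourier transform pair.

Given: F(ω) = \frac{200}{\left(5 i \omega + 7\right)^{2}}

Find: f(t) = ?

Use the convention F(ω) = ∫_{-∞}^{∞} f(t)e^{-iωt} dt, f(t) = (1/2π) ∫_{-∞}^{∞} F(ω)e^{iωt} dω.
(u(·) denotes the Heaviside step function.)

f(t) = 8 t e^{- \frac{7 t}{5}} u\left(t\right)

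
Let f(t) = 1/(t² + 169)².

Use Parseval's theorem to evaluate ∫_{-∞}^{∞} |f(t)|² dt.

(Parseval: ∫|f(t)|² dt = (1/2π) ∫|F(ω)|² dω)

∫|f(t)|² dt = \frac{5 \pi}{1003976272}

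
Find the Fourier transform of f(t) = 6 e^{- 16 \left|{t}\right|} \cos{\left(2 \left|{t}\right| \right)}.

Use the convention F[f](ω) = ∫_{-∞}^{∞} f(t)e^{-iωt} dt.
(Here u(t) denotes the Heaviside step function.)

F(ω) = \frac{192 \left(\omega^{2} + 260\right)}{\omega^{4} + 504 \omega^{2} + 67600}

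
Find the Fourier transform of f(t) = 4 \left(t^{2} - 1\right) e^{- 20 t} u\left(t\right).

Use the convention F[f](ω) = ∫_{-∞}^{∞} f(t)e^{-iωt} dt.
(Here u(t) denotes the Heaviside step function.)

F(ω) = \frac{4 \left(2 i \omega - \left(i \omega + 20\right)^{3} + 40\right)}{\left(i \omega + 20\right)^{4}}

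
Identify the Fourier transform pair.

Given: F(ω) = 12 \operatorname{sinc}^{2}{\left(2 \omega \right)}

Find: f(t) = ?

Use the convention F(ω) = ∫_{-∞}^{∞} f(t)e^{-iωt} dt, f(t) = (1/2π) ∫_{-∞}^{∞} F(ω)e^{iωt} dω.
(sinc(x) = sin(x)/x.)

f(t) = 3 \left(\begin{cases} 1 - \frac{\left|{t}\right|}{4} & \text{for}\: \left|{t}\right| < 4 \\0 & \text{otherwise} \end{cases}\right)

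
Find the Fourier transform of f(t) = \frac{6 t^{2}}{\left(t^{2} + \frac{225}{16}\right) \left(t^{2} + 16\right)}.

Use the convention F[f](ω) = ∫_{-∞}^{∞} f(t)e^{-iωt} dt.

F(ω) = \frac{384 \pi e^{- 4 \left|{\omega}\right|}}{31} - \frac{360 \pi e^{- \frac{15 \left|{\omega}\right|}{4}}}{31}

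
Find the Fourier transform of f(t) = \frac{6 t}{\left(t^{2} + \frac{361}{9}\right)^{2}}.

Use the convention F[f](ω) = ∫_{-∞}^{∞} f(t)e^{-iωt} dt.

F(ω) = - \frac{9 i \pi \omega e^{- \frac{19 \left|{\omega}\right|}{3}}}{19}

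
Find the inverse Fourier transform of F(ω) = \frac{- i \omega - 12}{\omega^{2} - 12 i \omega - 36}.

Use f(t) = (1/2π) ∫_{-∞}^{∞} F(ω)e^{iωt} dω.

f(t) = \left(6 t + 1\right) e^{- 6 t} u\left(t\right)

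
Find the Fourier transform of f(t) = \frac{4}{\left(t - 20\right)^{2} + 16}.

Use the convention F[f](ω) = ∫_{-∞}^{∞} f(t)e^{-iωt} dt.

F(ω) = \pi e^{- 20 i \omega - 4 \left|{\omega}\right|}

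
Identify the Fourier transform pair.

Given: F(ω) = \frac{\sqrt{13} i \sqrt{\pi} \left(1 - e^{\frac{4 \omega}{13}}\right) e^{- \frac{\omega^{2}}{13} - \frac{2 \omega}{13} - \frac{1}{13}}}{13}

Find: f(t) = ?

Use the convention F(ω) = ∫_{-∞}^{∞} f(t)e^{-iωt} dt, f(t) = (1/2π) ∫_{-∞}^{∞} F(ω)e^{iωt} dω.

f(t) = e^{- \frac{13 t^{2}}{4}} \sin{\left(t \right)}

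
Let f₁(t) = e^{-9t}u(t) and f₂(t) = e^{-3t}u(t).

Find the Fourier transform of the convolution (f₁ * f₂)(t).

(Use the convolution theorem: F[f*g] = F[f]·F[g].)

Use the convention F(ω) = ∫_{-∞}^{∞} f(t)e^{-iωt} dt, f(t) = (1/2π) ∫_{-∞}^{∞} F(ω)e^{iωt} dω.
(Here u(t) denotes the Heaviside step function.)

F[f₁*f₂](ω) = \frac{1}{\left(i \omega + 3\right) \left(i \omega + 9\right)}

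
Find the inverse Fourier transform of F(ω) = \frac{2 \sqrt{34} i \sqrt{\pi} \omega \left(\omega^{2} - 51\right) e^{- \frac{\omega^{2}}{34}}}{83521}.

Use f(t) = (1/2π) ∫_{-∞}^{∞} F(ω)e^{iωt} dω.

f(t) = 2 t^{3} e^{- \frac{17 t^{2}}{2}}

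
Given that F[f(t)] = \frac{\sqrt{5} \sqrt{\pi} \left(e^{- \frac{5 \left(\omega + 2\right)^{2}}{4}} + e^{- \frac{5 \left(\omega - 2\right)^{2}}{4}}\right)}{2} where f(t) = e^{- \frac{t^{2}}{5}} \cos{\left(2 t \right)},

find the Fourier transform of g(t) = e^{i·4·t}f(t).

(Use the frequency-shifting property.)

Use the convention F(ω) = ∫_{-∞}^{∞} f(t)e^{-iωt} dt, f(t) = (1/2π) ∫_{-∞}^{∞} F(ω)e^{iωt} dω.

F[g](ω) = \frac{\sqrt{5} \sqrt{\pi} \left(e^{10 \omega} + e^{40}\right) e^{- \frac{5 \omega^{2}}{4} + 5 \omega - 45}}{2}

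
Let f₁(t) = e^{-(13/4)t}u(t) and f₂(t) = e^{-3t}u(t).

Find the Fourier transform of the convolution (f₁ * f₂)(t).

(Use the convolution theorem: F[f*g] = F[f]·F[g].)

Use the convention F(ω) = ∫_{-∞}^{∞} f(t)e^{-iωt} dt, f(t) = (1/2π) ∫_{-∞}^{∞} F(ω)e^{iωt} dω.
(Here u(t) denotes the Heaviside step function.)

F[f₁*f₂](ω) = \frac{4}{\left(i \omega + 3\right) \left(4 i \omega + 13\right)}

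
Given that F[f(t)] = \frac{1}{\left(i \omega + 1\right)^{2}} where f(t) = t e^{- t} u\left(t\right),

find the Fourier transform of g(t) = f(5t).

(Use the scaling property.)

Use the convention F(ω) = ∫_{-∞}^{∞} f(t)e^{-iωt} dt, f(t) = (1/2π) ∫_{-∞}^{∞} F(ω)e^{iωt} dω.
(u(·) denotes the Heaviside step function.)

F[g](ω) = \frac{5}{\left(i \omega + 5\right)^{2}}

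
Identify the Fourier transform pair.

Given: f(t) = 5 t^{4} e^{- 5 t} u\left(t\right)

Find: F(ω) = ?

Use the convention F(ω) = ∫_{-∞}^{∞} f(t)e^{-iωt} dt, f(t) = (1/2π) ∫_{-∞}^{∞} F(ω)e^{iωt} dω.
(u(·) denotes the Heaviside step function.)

F(ω) = \frac{120}{\left(i \omega + 5\right)^{5}}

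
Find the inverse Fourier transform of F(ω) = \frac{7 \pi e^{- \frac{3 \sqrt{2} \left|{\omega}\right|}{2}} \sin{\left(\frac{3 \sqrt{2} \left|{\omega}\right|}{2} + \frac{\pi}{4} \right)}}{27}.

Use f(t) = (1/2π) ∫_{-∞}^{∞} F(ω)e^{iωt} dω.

f(t) = \frac{7}{t^{4} + 81}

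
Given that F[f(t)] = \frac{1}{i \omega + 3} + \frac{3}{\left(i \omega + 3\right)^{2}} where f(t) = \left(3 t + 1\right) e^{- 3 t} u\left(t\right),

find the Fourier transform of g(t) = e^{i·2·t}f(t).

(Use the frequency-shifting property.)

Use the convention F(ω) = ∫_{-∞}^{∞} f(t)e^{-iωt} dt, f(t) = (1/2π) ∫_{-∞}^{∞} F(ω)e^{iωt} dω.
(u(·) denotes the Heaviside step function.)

F[g](ω) = \frac{3 i \left(\omega - 2\right) + \left(i \left(\omega - 2\right) + 3\right)^{2} + 9}{\left(i \left(\omega - 2\right) + 3\right)^{3}}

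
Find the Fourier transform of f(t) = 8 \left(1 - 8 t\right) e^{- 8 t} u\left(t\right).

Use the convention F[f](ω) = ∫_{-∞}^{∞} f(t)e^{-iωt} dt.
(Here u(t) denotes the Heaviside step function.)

F(ω) = \frac{8 i \omega}{- \omega^{2} + 16 i \omega + 64}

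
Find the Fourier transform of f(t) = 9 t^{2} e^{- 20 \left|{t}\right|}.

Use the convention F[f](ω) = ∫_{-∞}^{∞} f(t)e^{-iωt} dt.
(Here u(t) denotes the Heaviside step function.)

F(ω) = \frac{720 \left(400 - 3 \omega^{2}\right)}{\left(\omega^{2} + 400\right)^{3}}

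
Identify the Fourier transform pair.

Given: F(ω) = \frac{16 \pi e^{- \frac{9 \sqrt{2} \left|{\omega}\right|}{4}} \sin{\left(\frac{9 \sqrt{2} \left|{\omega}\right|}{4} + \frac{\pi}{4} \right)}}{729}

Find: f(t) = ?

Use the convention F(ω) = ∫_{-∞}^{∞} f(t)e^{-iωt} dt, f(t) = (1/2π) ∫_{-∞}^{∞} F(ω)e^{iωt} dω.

f(t) = \frac{2}{t^{4} + \frac{6561}{16}}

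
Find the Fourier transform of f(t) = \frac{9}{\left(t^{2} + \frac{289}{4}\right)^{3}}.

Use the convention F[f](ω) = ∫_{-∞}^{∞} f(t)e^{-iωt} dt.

F(ω) = \frac{9 \pi \left(289 \omega^{2} + 102 \left|{\omega}\right| + 12\right) e^{- \frac{17 \left|{\omega}\right|}{2}}}{1419857}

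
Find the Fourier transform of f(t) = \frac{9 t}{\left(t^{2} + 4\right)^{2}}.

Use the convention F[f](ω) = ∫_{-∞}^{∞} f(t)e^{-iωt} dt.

F(ω) = - \frac{9 i \pi \omega e^{- 2 \left|{\omega}\right|}}{4}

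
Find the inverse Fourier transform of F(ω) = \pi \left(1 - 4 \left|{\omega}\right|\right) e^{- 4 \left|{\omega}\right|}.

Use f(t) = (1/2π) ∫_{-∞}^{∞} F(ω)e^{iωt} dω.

f(t) = \frac{8 t^{2}}{\left(t^{2} + 16\right)^{2}}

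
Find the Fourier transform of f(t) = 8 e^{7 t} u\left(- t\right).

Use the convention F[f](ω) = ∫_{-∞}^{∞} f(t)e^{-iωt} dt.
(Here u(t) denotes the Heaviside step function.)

F(ω) = - \frac{8}{i \omega - 7}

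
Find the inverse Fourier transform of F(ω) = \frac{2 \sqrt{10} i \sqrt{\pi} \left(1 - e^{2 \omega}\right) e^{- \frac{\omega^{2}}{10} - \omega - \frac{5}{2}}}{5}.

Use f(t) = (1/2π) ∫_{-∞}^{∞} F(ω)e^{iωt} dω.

f(t) = 4 e^{- \frac{5 t^{2}}{2}} \sin{\left(5 t \right)}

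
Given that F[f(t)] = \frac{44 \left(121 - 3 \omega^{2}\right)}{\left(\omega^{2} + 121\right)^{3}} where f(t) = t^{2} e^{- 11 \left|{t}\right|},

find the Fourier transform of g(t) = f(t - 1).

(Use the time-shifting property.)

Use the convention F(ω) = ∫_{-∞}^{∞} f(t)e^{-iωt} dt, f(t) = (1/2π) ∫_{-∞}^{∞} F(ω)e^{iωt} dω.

F[g](ω) = \frac{44 \left(121 - 3 \omega^{2}\right) e^{- i \omega}}{\left(\omega^{2} + 121\right)^{3}}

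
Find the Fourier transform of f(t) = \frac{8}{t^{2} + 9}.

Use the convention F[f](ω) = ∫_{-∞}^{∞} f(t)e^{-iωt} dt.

F(ω) = \frac{8 \pi e^{- 3 \left|{\omega}\right|}}{3}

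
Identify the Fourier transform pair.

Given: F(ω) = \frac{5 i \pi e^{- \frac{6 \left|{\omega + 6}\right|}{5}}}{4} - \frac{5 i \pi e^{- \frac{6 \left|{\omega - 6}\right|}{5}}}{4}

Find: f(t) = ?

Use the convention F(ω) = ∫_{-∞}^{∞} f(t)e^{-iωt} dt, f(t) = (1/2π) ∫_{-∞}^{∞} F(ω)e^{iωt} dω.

f(t) = \frac{3 \sin{\left(6 t \right)}}{t^{2} + \frac{36}{25}}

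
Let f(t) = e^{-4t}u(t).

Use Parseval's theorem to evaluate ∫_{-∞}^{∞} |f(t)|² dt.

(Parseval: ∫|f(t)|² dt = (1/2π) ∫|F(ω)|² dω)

∫|f(t)|² dt = \frac{1}{8}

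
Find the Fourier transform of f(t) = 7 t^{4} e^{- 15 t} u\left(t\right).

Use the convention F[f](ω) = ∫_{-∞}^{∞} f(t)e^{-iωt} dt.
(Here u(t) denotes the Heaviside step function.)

F(ω) = \frac{168}{\left(i \omega + 15\right)^{5}}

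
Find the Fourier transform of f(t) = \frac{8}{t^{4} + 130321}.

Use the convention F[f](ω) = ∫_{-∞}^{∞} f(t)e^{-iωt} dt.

F(ω) = \frac{8 \pi e^{- \frac{19 \sqrt{2} \left|{\omega}\right|}{2}} \sin{\left(\frac{19 \sqrt{2} \left|{\omega}\right|}{2} + \frac{\pi}{4} \right)}}{6859}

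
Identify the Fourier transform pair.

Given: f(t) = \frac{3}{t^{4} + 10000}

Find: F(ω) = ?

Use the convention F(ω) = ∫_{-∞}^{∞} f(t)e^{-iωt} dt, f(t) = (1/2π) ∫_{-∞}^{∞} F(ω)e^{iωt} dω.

F(ω) = \frac{3 \pi e^{- 5 \sqrt{2} \left|{\omega}\right|} \sin{\left(5 \sqrt{2} \left|{\omega}\right| + \frac{\pi}{4} \right)}}{1000}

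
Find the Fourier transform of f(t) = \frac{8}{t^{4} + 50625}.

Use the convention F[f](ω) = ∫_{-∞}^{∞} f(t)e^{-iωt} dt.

F(ω) = \frac{8 \pi e^{- \frac{15 \sqrt{2} \left|{\omega}\right|}{2}} \sin{\left(\frac{15 \sqrt{2} \left|{\omega}\right|}{2} + \frac{\pi}{4} \right)}}{3375}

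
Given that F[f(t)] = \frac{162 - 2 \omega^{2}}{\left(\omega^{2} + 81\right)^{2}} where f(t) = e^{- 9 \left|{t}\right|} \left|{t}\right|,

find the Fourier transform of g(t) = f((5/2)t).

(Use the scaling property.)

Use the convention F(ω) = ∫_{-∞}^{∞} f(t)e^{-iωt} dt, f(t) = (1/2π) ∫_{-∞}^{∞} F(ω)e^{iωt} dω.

F[g](ω) = \frac{20 \left(2025 - 4 \omega^{2}\right)}{\left(4 \omega^{2} + 2025\right)^{2}}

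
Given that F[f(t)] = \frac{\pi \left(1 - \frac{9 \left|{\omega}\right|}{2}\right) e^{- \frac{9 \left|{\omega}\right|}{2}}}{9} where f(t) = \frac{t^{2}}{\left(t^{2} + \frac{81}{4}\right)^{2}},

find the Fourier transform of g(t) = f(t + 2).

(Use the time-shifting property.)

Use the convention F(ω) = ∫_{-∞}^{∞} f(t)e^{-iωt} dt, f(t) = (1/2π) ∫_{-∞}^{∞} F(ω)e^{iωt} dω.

F[g](ω) = - \frac{\pi \left(9 \left|{\omega}\right| - 2\right) e^{2 i \omega - \frac{9 \left|{\omega}\right|}{2}}}{18}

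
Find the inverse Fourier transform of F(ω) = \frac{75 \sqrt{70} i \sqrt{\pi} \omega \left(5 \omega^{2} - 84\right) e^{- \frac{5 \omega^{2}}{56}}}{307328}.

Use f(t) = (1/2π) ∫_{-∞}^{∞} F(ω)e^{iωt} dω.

f(t) = 3 t^{3} e^{- \frac{14 t^{2}}{5}}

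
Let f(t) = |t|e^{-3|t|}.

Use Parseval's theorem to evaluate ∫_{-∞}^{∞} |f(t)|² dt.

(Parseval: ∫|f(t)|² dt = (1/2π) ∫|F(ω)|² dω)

∫|f(t)|² dt = \frac{1}{54}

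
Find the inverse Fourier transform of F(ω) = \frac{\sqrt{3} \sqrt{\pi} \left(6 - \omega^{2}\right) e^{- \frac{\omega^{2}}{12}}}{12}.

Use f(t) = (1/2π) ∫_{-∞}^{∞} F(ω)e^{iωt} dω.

f(t) = 9 t^{2} e^{- 3 t^{2}}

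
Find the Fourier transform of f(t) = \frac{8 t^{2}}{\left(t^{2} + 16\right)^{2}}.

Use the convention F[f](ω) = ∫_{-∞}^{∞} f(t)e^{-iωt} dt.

F(ω) = \pi \left(1 - 4 \left|{\omega}\right|\right) e^{- 4 \left|{\omega}\right|}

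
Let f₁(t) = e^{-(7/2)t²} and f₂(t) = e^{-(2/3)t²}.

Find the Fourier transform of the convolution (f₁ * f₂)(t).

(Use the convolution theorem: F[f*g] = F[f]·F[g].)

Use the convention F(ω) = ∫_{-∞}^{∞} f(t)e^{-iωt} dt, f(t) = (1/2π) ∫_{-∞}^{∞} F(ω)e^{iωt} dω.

F[f₁*f₂](ω) = \frac{\sqrt{21} \pi e^{- \frac{25 \omega^{2}}{56}}}{7}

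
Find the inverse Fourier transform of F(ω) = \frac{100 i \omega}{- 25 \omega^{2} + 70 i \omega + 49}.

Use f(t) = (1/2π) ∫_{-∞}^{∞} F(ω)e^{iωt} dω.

f(t) = 4 \left(1 - \frac{7 t}{5}\right) e^{- \frac{7 t}{5}} u\left(t\right)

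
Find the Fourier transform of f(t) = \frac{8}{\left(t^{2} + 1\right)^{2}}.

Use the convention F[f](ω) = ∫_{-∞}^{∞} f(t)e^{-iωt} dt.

F(ω) = 4 \pi \left(\left|{\omega}\right| + 1\right) e^{- \left|{\omega}\right|}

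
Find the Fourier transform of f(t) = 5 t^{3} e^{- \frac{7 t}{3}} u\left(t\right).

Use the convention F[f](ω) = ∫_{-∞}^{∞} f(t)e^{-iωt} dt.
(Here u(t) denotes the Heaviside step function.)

F(ω) = \frac{2430}{\left(3 i \omega + 7\right)^{4}}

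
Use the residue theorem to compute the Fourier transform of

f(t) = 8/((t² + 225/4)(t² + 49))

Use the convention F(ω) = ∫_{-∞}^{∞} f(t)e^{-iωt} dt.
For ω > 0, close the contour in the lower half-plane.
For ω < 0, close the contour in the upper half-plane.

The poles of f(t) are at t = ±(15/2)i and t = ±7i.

Let g(z) = f(z)e^{-iωz}; for large |z| the factor e^{-iωz} decays in the lower half-plane when ω > 0 and in the upper half-plane when ω < 0.

Case ω > 0 (lower half-plane, clockwise contour ⇒ F(ω) = -2πi·ΣRes):
  Res_{z = - \frac{15 i}{2}} g(z) = - \frac{32 i e^{- \frac{15 \omega}{2}}}{435}
  Res_{z = - 7 i} g(z) = \frac{16 i e^{- 7 \omega}}{203}
  F(ω) = -2πi·ΣRes = \frac{32 \pi e^{- 7 \omega}}{203} - \frac{64 \pi e^{- \frac{15 \omega}{2}}}{435}

Case ω < 0 (upper half-plane, counterclockwise contour ⇒ F(ω) = +2πi·ΣRes):
  Res_{z = \frac{15 i}{2}} g(z) = \frac{32 i e^{\frac{15 \omega}{2}}}{435}
  Res_{z = 7 i} g(z) = - \frac{16 i e^{7 \omega}}{203}
  F(ω) = 2πi·ΣRes = \frac{32 \pi \left(- 14 e^{\frac{15 \omega}{2}} + 15 e^{7 \omega}\right)}{3045}

Both cases combine into a single formula in |ω|:

F(ω) = \frac{32 \pi e^{- 7 \left|{\omega}\right|}}{203} - \frac{64 \pi e^{- \frac{15 \left|{\omega}\right|}{2}}}{435}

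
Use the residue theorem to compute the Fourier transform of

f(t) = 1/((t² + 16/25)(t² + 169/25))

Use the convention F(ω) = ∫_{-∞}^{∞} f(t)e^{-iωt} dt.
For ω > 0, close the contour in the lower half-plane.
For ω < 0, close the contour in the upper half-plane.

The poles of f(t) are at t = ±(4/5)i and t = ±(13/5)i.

Let g(z) = f(z)e^{-iωz}; for large |z| the factor e^{-iωz} decays in the lower half-plane when ω > 0 and in the upper half-plane when ω < 0.

Case ω > 0 (lower half-plane, clockwise contour ⇒ F(ω) = -2πi·ΣRes):
  Res_{z = - \frac{4 i}{5}} g(z) = \frac{125 i e^{- \frac{4 \omega}{5}}}{1224}
  Res_{z = - \frac{13 i}{5}} g(z) = - \frac{125 i e^{- \frac{13 \omega}{5}}}{3978}
  F(ω) = -2πi·ΣRes = \frac{125 \pi \left(13 e^{\frac{9 \omega}{5}} - 4\right) e^{- \frac{13 \omega}{5}}}{7956}

Case ω < 0 (upper half-plane, counterclockwise contour ⇒ F(ω) = +2πi·ΣRes):
  Res_{z = \frac{4 i}{5}} g(z) = - \frac{125 i e^{\frac{4 \omega}{5}}}{1224}
  Res_{z = \frac{13 i}{5}} g(z) = \frac{125 i e^{\frac{13 \omega}{5}}}{3978}
  F(ω) = 2πi·ΣRes = \frac{125 \pi \left(13 - 4 e^{\frac{9 \omega}{5}}\right) e^{\frac{4 \omega}{5}}}{7956}

Both cases combine into a single formula in |ω|:

F(ω) = \frac{125 \pi \left(13 e^{\frac{9 \left|{\omega}\right|}{5}} - 4\right) e^{- \frac{13 \left|{\omega}\right|}{5}}}{7956}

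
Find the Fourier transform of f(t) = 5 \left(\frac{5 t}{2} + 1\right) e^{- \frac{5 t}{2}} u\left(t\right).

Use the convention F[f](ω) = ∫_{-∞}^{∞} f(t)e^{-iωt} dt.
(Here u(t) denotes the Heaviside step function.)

F(ω) = \frac{20 \left(- i \omega - 5\right)}{4 \omega^{2} - 20 i \omega - 25}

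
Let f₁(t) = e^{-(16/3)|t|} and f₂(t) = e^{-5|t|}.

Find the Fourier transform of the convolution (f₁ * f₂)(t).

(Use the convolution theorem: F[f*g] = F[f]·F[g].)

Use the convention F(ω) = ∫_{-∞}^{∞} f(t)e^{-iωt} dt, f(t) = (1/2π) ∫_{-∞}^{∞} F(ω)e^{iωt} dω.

F[f₁*f₂](ω) = \frac{960}{\left(\omega^{2} + 25\right) \left(9 \omega^{2} + 256\right)}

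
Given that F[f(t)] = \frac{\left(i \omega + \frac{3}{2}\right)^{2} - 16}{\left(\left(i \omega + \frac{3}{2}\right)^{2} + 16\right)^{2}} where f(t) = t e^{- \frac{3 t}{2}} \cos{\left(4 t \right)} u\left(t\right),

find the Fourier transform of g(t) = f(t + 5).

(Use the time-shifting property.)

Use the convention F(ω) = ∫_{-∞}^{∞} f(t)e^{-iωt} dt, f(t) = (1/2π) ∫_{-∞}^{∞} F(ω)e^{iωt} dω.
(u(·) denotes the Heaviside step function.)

F[g](ω) = \frac{4 \left(\left(2 i \omega + 3\right)^{2} - 64\right) e^{5 i \omega}}{\left(\left(2 i \omega + 3\right)^{2} + 64\right)^{2}}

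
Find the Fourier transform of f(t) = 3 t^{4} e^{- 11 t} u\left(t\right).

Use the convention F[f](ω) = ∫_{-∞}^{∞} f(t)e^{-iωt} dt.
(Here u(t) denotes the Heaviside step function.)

F(ω) = \frac{72}{\left(i \omega + 11\right)^{5}}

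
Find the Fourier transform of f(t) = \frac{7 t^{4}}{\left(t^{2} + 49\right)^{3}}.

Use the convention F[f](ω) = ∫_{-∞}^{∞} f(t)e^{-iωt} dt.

F(ω) = \frac{\pi \left(49 \omega^{2} - 35 \left|{\omega}\right| + 3\right) e^{- 7 \left|{\omega}\right|}}{8}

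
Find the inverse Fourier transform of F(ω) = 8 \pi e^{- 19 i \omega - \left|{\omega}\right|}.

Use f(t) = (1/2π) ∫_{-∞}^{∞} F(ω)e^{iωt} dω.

f(t) = \frac{8}{\left(t - 19\right)^{2} + 1}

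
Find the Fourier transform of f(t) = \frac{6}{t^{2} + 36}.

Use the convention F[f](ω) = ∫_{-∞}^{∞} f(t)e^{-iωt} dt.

F(ω) = \pi e^{- 6 \left|{\omega}\right|}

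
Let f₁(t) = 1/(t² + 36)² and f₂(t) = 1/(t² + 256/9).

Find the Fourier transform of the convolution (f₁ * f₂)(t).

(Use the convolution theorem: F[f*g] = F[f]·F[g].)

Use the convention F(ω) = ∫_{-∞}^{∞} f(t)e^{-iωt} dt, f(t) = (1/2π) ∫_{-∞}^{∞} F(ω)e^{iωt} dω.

F[f₁*f₂](ω) = \frac{\pi^{2} \left(6 \left|{\omega}\right| + 1\right) e^{- \frac{34 \left|{\omega}\right|}{3}}}{2304}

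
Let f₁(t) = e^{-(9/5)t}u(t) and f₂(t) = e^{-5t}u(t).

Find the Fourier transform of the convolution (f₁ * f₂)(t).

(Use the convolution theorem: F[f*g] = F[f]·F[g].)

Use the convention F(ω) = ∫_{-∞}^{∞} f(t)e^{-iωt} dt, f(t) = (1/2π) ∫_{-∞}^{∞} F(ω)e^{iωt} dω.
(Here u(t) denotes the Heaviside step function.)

F[f₁*f₂](ω) = \frac{5}{\left(i \omega + 5\right) \left(5 i \omega + 9\right)}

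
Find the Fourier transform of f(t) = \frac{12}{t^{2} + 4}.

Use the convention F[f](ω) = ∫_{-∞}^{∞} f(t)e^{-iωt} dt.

F(ω) = 6 \pi e^{- 2 \left|{\omega}\right|}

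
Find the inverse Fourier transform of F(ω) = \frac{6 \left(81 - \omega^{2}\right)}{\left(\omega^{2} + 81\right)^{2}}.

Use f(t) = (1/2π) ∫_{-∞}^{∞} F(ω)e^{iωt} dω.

f(t) = 3 e^{- 9 \left|{t}\right|} \left|{t}\right|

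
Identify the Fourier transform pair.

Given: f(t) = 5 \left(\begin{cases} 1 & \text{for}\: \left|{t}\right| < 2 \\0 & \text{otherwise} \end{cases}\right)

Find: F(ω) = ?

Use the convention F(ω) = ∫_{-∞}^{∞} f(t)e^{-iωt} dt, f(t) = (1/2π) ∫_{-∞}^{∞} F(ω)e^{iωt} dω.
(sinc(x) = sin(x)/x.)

F(ω) = 20 \operatorname{sinc}{\left(2 \omega \right)}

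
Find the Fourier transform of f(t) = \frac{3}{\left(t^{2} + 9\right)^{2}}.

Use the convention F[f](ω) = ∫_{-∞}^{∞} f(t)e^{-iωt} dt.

F(ω) = \frac{\pi \left(3 \left|{\omega}\right| + 1\right) e^{- 3 \left|{\omega}\right|}}{18}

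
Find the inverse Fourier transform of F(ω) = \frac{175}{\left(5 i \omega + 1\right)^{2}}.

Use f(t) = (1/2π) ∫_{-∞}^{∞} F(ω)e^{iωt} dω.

f(t) = 7 t e^{- \frac{t}{5}} u\left(t\right)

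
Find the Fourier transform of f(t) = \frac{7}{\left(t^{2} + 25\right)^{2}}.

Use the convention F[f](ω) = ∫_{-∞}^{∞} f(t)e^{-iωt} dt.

F(ω) = \frac{7 \pi \left(5 \left|{\omega}\right| + 1\right) e^{- 5 \left|{\omega}\right|}}{250}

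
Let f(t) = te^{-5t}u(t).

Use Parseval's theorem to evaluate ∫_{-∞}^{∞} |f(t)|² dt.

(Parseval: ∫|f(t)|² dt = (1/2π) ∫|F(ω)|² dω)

∫|f(t)|² dt = \frac{1}{500}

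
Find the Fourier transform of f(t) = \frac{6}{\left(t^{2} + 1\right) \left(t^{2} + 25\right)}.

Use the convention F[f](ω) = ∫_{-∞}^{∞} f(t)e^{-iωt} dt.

F(ω) = \frac{\pi e^{- \left|{\omega}\right|}}{4} - \frac{\pi e^{- 5 \left|{\omega}\right|}}{20}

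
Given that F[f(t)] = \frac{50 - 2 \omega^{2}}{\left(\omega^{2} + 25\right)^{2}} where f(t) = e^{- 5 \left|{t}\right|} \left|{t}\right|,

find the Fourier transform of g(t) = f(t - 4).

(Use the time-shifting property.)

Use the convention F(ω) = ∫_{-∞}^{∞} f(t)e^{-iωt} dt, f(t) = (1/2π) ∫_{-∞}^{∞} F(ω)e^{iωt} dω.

F[g](ω) = \frac{2 \left(25 - \omega^{2}\right) e^{- 4 i \omega}}{\left(\omega^{2} + 25\right)^{2}}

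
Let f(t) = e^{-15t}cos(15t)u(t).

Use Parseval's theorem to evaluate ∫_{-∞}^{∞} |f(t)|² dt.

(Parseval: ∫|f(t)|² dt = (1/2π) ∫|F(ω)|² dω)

∫|f(t)|² dt = \frac{1}{40}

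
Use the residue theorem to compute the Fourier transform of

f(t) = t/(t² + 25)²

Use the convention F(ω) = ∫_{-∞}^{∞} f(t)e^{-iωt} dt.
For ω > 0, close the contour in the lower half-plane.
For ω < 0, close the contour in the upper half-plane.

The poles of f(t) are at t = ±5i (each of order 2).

Let g(z) = f(z)e^{-iωz}; for large |z| the factor e^{-iωz} decays in the lower half-plane when ω > 0 and in the upper half-plane when ω < 0.

Case ω > 0 (lower half-plane, clockwise contour ⇒ F(ω) = -2πi·ΣRes):
  Res_{z = - 5 i} g(z) = \frac{\omega e^{- 5 \omega}}{20} (pole of order 2)
  F(ω) = -2πi·ΣRes = - \frac{i \pi \omega e^{- 5 \omega}}{10}

Case ω < 0 (upper half-plane, counterclockwise contour ⇒ F(ω) = +2πi·ΣRes):
  Res_{z = 5 i} g(z) = - \frac{\omega e^{5 \omega}}{20} (pole of order 2)
  F(ω) = 2πi·ΣRes = - \frac{i \pi \omega e^{5 \omega}}{10}

Both cases combine into a single formula in |ω|:

F(ω) = - \frac{i \pi \omega e^{- 5 \left|{\omega}\right|}}{10}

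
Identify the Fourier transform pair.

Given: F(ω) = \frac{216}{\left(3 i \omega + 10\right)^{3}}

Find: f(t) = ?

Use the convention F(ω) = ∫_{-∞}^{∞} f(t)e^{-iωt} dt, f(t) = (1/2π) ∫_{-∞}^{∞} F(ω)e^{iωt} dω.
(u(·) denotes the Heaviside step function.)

f(t) = 4 t^{2} e^{- \frac{10 t}{3}} u\left(t\right)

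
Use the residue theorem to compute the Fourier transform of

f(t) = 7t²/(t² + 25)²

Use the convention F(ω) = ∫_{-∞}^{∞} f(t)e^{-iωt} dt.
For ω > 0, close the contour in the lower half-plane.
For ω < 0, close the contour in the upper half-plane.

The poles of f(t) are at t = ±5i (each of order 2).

Let g(z) = f(z)e^{-iωz}; for large |z| the factor e^{-iωz} decays in the lower half-plane when ω > 0 and in the upper half-plane when ω < 0.

Case ω > 0 (lower half-plane, clockwise contour ⇒ F(ω) = -2πi·ΣRes):
  Res_{z = - 5 i} g(z) = \frac{7 i \left(1 - 5 \omega\right) e^{- 5 \omega}}{20} (pole of order 2)
  F(ω) = -2πi·ΣRes = \frac{7 \pi \left(1 - 5 \omega\right) e^{- 5 \omega}}{10}

Case ω < 0 (upper half-plane, counterclockwise contour ⇒ F(ω) = +2πi·ΣRes):
  Res_{z = 5 i} g(z) = \frac{7 i \left(- 5 \omega - 1\right) e^{5 \omega}}{20} (pole of order 2)
  F(ω) = 2πi·ΣRes = \frac{7 \pi \left(5 \omega + 1\right) e^{5 \omega}}{10}

Both cases combine into a single formula in |ω|:

F(ω) = \frac{7 \pi \left(1 - 5 \left|{\omega}\right|\right) e^{- 5 \left|{\omega}\right|}}{10}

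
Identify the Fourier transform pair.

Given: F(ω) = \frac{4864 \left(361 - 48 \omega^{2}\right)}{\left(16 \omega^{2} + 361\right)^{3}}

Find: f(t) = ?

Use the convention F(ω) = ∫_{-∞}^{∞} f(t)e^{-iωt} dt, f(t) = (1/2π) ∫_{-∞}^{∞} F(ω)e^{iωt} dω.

f(t) = t^{2} e^{- \frac{19 \left|{t}\right|}{4}}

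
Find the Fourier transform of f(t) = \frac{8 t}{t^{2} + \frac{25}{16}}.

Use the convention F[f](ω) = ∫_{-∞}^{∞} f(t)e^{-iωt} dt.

F(ω) = - 8 i \pi e^{- \frac{5 \left|{\omega}\right|}{4}} \operatorname{sign}{\left(\omega \right)}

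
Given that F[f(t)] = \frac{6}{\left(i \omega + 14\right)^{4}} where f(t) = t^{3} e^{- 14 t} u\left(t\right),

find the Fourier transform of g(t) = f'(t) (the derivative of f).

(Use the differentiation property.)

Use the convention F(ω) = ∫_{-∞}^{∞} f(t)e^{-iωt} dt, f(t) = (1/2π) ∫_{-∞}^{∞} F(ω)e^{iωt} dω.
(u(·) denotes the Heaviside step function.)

F[g](ω) = \frac{6 i \omega}{\left(i \omega + 14\right)^{4}}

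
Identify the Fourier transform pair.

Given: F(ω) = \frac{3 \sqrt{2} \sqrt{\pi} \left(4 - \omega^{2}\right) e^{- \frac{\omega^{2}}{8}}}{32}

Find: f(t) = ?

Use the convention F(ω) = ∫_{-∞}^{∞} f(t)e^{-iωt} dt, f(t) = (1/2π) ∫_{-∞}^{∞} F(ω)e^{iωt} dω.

f(t) = 3 t^{2} e^{- 2 t^{2}}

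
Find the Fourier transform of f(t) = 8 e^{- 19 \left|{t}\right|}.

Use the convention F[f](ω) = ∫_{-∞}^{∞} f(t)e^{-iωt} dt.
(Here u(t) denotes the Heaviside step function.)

F(ω) = \frac{304}{\omega^{2} + 361}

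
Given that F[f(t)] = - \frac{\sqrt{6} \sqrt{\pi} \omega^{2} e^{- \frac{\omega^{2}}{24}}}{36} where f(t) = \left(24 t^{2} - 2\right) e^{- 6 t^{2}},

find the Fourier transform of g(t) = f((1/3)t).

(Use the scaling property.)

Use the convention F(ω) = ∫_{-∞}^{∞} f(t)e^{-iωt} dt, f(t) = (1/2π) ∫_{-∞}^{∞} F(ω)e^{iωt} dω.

F[g](ω) = - \frac{3 \sqrt{6} \sqrt{\pi} \omega^{2} e^{- \frac{3 \omega^{2}}{8}}}{4}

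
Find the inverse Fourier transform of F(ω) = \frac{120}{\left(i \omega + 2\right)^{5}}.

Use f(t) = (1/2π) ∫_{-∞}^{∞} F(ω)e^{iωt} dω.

f(t) = 5 t^{4} e^{- 2 t} u\left(t\right)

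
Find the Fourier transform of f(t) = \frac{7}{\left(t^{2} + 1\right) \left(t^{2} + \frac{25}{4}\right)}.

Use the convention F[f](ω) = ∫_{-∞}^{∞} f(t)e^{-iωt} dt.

F(ω) = \frac{4 \pi e^{- \left|{\omega}\right|}}{3} - \frac{8 \pi e^{- \frac{5 \left|{\omega}\right|}{2}}}{15}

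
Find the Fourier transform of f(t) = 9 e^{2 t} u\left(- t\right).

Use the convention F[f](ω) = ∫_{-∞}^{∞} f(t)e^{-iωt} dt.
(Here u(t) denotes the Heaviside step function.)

F(ω) = - \frac{9}{i \omega - 2}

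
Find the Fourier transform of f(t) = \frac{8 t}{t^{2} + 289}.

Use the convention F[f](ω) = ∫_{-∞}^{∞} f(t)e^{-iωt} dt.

F(ω) = - 8 i \pi e^{- 17 \left|{\omega}\right|} \operatorname{sign}{\left(\omega \right)}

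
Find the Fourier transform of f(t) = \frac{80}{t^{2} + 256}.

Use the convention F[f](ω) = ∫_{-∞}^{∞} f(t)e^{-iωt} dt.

F(ω) = 5 \pi e^{- 16 \left|{\omega}\right|}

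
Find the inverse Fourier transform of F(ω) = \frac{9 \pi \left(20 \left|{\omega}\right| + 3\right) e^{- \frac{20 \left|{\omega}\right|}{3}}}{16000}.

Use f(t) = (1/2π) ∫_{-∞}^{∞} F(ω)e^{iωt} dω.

f(t) = \frac{1}{\left(t^{2} + \frac{400}{9}\right)^{2}}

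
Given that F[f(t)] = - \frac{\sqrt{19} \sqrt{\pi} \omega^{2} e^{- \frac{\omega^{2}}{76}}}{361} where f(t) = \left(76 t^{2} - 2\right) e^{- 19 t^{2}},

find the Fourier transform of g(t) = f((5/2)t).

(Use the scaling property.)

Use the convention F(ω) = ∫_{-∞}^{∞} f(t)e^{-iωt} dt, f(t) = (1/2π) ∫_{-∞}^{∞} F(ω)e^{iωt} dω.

F[g](ω) = - \frac{8 \sqrt{19} \sqrt{\pi} \omega^{2} e^{- \frac{\omega^{2}}{475}}}{45125}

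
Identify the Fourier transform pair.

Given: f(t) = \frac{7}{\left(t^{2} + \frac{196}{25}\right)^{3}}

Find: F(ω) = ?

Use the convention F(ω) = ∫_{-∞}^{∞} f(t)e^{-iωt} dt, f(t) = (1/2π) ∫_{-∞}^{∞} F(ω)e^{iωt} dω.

F(ω) = \frac{125 \pi \left(196 \omega^{2} + 210 \left|{\omega}\right| + 75\right) e^{- \frac{14 \left|{\omega}\right|}{5}}}{614656}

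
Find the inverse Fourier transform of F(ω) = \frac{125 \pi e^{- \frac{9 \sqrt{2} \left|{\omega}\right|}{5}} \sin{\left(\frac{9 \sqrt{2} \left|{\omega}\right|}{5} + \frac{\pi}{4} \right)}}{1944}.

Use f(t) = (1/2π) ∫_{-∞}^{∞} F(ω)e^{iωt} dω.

f(t) = \frac{3}{t^{4} + \frac{104976}{625}}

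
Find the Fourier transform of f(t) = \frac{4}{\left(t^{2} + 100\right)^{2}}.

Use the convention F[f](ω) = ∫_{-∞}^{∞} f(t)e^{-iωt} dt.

F(ω) = \frac{\pi \left(10 \left|{\omega}\right| + 1\right) e^{- 10 \left|{\omega}\right|}}{500}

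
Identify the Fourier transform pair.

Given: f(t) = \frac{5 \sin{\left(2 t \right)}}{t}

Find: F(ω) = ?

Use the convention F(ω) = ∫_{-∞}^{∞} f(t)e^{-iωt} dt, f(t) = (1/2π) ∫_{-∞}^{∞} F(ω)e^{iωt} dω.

F(ω) = \begin{cases} 5 \pi & \text{for}\: \omega > -2 \wedge \omega < 2 \\0 & \text{otherwise} \end{cases}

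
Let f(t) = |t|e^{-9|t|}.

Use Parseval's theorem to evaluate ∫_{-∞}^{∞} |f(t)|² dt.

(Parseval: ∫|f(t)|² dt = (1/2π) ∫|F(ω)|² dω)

∫|f(t)|² dt = \frac{1}{1458}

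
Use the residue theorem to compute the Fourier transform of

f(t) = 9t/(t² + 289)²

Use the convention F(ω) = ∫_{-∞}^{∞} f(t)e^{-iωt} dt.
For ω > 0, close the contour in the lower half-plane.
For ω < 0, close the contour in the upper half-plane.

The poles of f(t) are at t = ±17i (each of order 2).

Let g(z) = f(z)e^{-iωz}; for large |z| the factor e^{-iωz} decays in the lower half-plane when ω > 0 and in the upper half-plane when ω < 0.

Case ω > 0 (lower half-plane, clockwise contour ⇒ F(ω) = -2πi·ΣRes):
  Res_{z = - 17 i} g(z) = \frac{9 \omega e^{- 17 \omega}}{68} (pole of order 2)
  F(ω) = -2πi·ΣRes = - \frac{9 i \pi \omega e^{- 17 \omega}}{34}

Case ω < 0 (upper half-plane, counterclockwise contour ⇒ F(ω) = +2πi·ΣRes):
  Res_{z = 17 i} g(z) = - \frac{9 \omega e^{17 \omega}}{68} (pole of order 2)
  F(ω) = 2πi·ΣRes = - \frac{9 i \pi \omega e^{17 \omega}}{34}

Both cases combine into a single formula in |ω|:

F(ω) = - \frac{9 i \pi \omega e^{- 17 \left|{\omega}\right|}}{34}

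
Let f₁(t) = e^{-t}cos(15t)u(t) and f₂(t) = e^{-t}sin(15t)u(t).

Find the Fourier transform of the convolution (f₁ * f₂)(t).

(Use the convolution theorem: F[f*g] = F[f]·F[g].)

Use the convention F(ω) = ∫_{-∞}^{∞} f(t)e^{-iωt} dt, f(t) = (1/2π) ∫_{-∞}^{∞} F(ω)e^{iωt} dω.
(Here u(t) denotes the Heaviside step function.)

F[f₁*f₂](ω) = \frac{15 \left(i \omega + 1\right)}{\left(\left(i \omega + 1\right)^{2} + 225\right)^{2}}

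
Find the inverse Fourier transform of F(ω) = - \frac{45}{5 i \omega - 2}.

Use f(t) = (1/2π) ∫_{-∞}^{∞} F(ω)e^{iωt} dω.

f(t) = 9 e^{\frac{2 t}{5}} u\left(- t\right)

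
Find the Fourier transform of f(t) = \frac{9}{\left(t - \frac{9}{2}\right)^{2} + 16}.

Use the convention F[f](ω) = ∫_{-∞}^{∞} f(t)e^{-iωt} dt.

F(ω) = \frac{9 \pi e^{- \frac{9 i \omega}{2} - 4 \left|{\omega}\right|}}{4}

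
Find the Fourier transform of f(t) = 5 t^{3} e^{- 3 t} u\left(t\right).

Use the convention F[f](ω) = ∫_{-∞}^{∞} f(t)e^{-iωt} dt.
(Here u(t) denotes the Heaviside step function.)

F(ω) = \frac{30}{\left(i \omega + 3\right)^{4}}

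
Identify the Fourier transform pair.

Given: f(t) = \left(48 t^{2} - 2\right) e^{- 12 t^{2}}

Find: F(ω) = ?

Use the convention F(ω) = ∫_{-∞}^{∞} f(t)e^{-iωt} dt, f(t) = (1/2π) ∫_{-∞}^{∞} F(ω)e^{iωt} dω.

F(ω) = - \frac{\sqrt{3} \sqrt{\pi} \omega^{2} e^{- \frac{\omega^{2}}{48}}}{72}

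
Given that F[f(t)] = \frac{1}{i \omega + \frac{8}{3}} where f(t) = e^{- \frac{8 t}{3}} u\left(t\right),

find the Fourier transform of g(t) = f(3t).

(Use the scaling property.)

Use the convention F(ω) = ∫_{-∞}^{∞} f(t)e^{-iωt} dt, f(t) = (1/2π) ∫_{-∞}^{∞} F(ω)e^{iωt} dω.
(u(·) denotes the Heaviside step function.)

F[g](ω) = \frac{1}{i \omega + 8}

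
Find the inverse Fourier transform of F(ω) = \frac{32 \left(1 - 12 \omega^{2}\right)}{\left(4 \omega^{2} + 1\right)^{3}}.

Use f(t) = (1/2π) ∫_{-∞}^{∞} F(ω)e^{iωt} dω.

f(t) = t^{2} e^{- \frac{\left|{t}\right|}{2}}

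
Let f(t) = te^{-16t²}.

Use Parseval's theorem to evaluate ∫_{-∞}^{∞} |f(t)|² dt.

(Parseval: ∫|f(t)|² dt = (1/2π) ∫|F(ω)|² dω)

∫|f(t)|² dt = \frac{\sqrt{2} \sqrt{\pi}}{512}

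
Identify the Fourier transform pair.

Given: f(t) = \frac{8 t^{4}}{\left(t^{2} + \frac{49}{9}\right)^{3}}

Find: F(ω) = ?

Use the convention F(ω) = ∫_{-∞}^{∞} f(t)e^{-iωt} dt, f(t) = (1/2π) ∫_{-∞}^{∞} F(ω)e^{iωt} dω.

F(ω) = \frac{\pi \left(49 \omega^{2} - 105 \left|{\omega}\right| + 27\right) e^{- \frac{7 \left|{\omega}\right|}{3}}}{21}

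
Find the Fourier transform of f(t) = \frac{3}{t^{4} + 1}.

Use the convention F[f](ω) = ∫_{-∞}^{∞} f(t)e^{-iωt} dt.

F(ω) = 3 \pi e^{- \frac{\sqrt{2} \left|{\omega}\right|}{2}} \sin{\left(\frac{\sqrt{2} \left|{\omega}\right|}{2} + \frac{\pi}{4} \right)}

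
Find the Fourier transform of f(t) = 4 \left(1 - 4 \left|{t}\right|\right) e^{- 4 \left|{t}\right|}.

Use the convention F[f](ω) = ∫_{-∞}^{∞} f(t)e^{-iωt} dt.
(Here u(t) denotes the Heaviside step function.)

F(ω) = \frac{64 \omega^{2}}{\left(\omega^{2} + 16\right)^{2}}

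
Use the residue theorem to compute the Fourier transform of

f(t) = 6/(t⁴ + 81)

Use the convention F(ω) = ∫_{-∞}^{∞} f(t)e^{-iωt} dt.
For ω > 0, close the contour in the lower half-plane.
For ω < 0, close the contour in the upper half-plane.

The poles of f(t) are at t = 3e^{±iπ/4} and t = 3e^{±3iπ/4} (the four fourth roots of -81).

Let g(z) = f(z)e^{-iωz}; for large |z| the factor e^{-iωz} decays in the lower half-plane when ω > 0 and in the upper half-plane when ω < 0.

Case ω > 0 (lower half-plane, clockwise contour ⇒ F(ω) = -2πi·ΣRes):
  Res_{z = - \frac{3 \sqrt{2}}{2} - \frac{3 \sqrt{2} i}{2}} g(z) = \frac{\sqrt{2} i \left(1 - i\right) e^{\frac{3 \sqrt{2} \omega \left(-1 + i\right)}{2}}}{36}
  Res_{z = \frac{3 \sqrt{2}}{2} - \frac{3 \sqrt{2} i}{2}} g(z) = \frac{\sqrt{2} i \left(1 + i\right) e^{- \frac{3 \sqrt{2} \omega \left(1 + i\right)}{2}}}{36}
  F(ω) = -2πi·ΣRes = \frac{\sqrt{2} \pi \left(1 - i\right) \left(e^{3 \sqrt{2} i \omega} + i\right) e^{- \frac{3 \sqrt{2} \omega \left(1 + i\right)}{2}}}{18} = \frac{2 \pi e^{- \frac{3 \sqrt{2} \omega}{2}} \sin{\left(\frac{3 \sqrt{2} \omega}{2} + \frac{\pi}{4} \right)}}{9}

Case ω < 0 (upper half-plane, counterclockwise contour ⇒ F(ω) = +2πi·ΣRes):
  Res_{z = \frac{3 \sqrt{2}}{2} + \frac{3 \sqrt{2} i}{2}} g(z) = \frac{\sqrt{2} i \left(-1 + i\right) e^{\frac{3 \sqrt{2} \omega \left(1 - i\right)}{2}}}{36}
  Res_{z = - \frac{3 \sqrt{2}}{2} + \frac{3 \sqrt{2} i}{2}} g(z) = \frac{\sqrt{2} \left(1 - i\right) e^{\frac{3 \sqrt{2} \omega \left(1 + i\right)}{2}}}{36}
  F(ω) = 2πi·ΣRes = - \frac{\sqrt{2} i \pi \left(i \left(1 - i\right) e^{\frac{3 \sqrt{2} \omega \left(1 - i\right)}{2}} - \left(1 - i\right) e^{\frac{3 \sqrt{2} \omega \left(1 + i\right)}{2}}\right)}{18} = \frac{2 \pi e^{\frac{3 \sqrt{2} \omega}{2}} \cos{\left(\frac{3 \sqrt{2} \omega}{2} + \frac{\pi}{4} \right)}}{9}

Both cases combine into a single formula in |ω|:

F(ω) = \frac{2 \pi e^{- \frac{3 \sqrt{2} \left|{\omega}\right|}{2}} \sin{\left(\frac{3 \sqrt{2} \left|{\omega}\right|}{2} + \frac{\pi}{4} \right)}}{9}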